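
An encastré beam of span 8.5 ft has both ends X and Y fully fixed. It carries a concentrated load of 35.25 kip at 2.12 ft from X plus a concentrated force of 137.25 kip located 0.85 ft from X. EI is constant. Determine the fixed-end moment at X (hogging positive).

M_X = 136.6 kip·ft

Take the two fixed-end moments M_X, M_Y as redundants; the released structure is the simple span XY.
Simple-span end rotations at X and Y under the given loads:
  at X: point load 35.25 at a = 2.12: Pab(L + b)/(6LEI) = 139.1/EI
  at Y: point load 35.25 at a = 2.12: Pab(L + a)/(6LEI) = 99.28/EI
  at X: point load 137.25 at a = 0.85: Pab(L + b)/(6LEI) = 282.6/EI
  at Y: point load 137.25 at a = 0.85: Pab(L + a)/(6LEI) = 163.6/EI
  θ_X0 = 421.7/EI,  θ_Y0 = 262.9/EI
Flexibility coefficients: a unit moment at one end gives L/(3EI) there and L/(6EI) at the far end, so f₁₁ = f₂₂ = 2.833/EI and f₁₂ = f₂₁ = 1.417/EI.
Compatibility — zero rotation at each built-in end:
  2.833 M_X + 1.417 M_Y = 421.7
  1.417 M_X + 2.833 M_Y = 262.9
Solving the pair gives M_X = 136.6 kip·ft and M_Y = 24.49 kip·ft (hogging).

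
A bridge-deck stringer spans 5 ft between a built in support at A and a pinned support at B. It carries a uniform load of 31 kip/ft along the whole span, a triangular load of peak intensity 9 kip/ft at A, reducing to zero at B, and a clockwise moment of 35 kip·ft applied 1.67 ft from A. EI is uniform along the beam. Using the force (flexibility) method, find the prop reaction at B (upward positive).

R_B = 68.47 kip

Release the roller at B. Primary structure: cantilever fixed at A.
Deflection at B on the released cantilever, summing each load's contribution:
  UDL 31: wL⁴/(8EI) = 2422/EI
  triangular load, peak 9 at the fixed end: w₀L⁴/(30EI) = 187.5/EI
  clockwise couple 35 at a = 1.67: M₀a(2L − a)/(2EI) = 243.4/EI
  δ_0 = 2853/EI
Flexibility coefficient — unit upward force at B: δ_{BB} = L³/(3EI) = 41.67/EI.
The prop prevents deflection at B: R_B = δ_0/δ_{BB} = 2853/41.67 = 68.47 kip.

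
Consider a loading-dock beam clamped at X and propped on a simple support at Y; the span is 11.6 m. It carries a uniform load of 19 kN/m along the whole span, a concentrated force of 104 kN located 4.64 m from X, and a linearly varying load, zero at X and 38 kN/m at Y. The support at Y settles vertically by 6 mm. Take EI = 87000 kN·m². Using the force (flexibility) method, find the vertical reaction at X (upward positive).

R_X = 320.3 kN

Release the roller at Y. Primary structure: cantilever fixed at X.
Deflection at Y on the released cantilever, summing each load's contribution:
  UDL 19: wL⁴/(8EI) = 43003/EI
  point load 104 at a = 4.64: Pa²(3L − a)/(6EI) = 11255/EI
  triangular load, peak 38 at the free end: 11w₀L⁴/(120EI) = 63071/EI
  δ_0 = 117328/EI
Tip deflection under a unit load at Y: L³/(3EI) = 520.3/EI.
With EI = 87000 kN·m²: δ_0 = 1.3486 m and δ_{YY} = 0.00598 m/kN.
Compatibility — the beam at Y must follow the support down by 0.006 m: δ_0 − R_Y·δ_{YY} = 0.006, so R_Y = (1.3486 − 0.006)/0.00598 = 224.5 kN.
Vertical equilibrium: R_X = ΣP − R_Y = 544.8 − 224.5 = 320.3 kN.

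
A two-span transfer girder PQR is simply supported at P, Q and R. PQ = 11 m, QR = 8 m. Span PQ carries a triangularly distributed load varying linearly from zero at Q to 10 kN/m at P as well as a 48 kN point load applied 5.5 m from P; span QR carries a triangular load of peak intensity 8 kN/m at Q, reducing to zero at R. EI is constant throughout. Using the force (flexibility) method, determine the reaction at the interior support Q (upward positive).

Release continuity at Q by inserting a hinge; the redundant is the internal moment M_Q. The primary structure is two simply-supported spans PQ and QR.
Discontinuity in slope at Q on the released structure — sum the simple-span end rotations:
  span PQ: triangular load, peak 10: 7w₀L³/(360EI) = 258.8/EI
  span PQ: point load 48 at a = 5.5: Pab(L + a)/(6LEI) = 363/EI
  span QR: triangular load, peak 8: w₀L³/(45EI) = 91.02/EI
  relative rotation θ_0 = (621.8 + 91.02)/EI = 712.8/EI
A unit hogging moment at Q produces rotation L₁/(3EI) + L₂/(3EI) = 6.333/EI.
Compatibility: M_Q·(L₁+L₂)/(3EI) = θ_0, giving M_Q = 112.6 kN·m (hogging).
Span PQ, ΣM about P with M_Q applied at Q: R_Q^{PQ}·11 = 465.7 + 112.6, so R_Q^{PQ} = 52.57 kN and R_P = 103 − 52.57 = 50.43 kN.
Span QR, ΣM about R: R_Q^{QR}·8 = 170.7 + 112.6, so R_Q^{QR} = 35.4 kN and R_R = 32 − 35.4 = -3.402 kN.
R_Q = 52.57 + 35.4 = 87.97 kN.

R_Q = 87.97 kN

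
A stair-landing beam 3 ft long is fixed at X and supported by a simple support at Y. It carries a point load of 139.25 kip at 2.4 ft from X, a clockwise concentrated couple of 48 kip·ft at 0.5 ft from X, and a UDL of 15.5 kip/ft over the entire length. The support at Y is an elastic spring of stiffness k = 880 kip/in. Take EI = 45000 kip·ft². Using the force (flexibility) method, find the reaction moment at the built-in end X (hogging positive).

M_X = 201.9 kip·ft

Remove the prop at Y; the released (primary) structure is a cantilever built in at X.
Free-end deflection of the primary structure under the applied loading (downward +):
  point load 139.25 at a = 2.4: Pa²(3L − a)/(6EI) = 882.3/EI
  clockwise couple 48 at a = 0.5: M₀a(2L − a)/(2EI) = 66/EI
  UDL 15.5: wL⁴/(8EI) = 156.9/EI
  δ_0 = 1105/EI
Flexibility coefficient — unit upward force at Y: δ_{YY} = L³/(3EI) = 9/EI.
With EI = 45000 kip·ft²: δ_0 = 0.024561 ft and δ_{YY} = 0.0002 ft/kip.
Compatibility — the spring shortens by R_Y/k under the reaction it provides: δ_0 − R_Y·δ_{YY} = R_Y/k. With 1/k = 1/(880×12) ft/kip = 0.000095 ft/kip, R_Y = δ_0 / (δ_{YY} + 1/k) = 0.024561 / (0.0002 + 0.000095) = 83.34 kip.
Moment equilibrium about X: M_X = Σ(load moments about X) − R_Y·L = 451.9 − 83.34×3 = 201.9 kip·ft.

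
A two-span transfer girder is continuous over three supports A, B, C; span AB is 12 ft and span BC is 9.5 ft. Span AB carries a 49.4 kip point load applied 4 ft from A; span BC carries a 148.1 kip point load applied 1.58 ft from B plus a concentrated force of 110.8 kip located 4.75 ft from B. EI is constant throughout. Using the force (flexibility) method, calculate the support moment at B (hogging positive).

Insert a hinge at B; M_B is the redundant, and each span becomes simply supported.
Rotations at B on the released spans (each span's end-slope, ×1/EI):
  span AB: point load 49.4 at a = 4: Pab(L + a)/(6LEI) = 351.3/EI
  span BC: point load 148.1 at a = 1.58: Pab(L + b)/(6LEI) = 566.4/EI
  span BC: point load 110.8 at a = 4.75: Pab(L + b)/(6LEI) = 625/EI
  relative rotation θ_0 = (351.3 + 1191)/EI = 1543/EI
A unit hogging moment at B produces rotation L₁/(3EI) + L₂/(3EI) = 7.167/EI.
Compatibility: M_B·(L₁+L₂)/(3EI) = θ_0, giving M_B = 215.3 kip·ft (hogging).

M_B = 215.3 kip·ft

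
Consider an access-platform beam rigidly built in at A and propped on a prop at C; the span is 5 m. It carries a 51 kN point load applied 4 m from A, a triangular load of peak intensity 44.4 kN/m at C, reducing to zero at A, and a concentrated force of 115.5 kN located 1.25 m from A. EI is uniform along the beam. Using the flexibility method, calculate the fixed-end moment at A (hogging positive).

Remove the prop at C; the released (primary) structure is a cantilever built in at A.
Downward deflection at the released point C due to the loads:
  point load 51 at a = 4: Pa²(3L − a)/(6EI) = 1496/EI
  triangular load, peak 44.4 at the free end: 11w₀L⁴/(120EI) = 2544/EI
  point load 115.5 at a = 1.25: Pa²(3L − a)/(6EI) = 413.6/EI
  δ_0 = 4453/EI
Tip deflection under a unit load at C: L³/(3EI) = 41.67/EI.
Compatibility at C: δ_0 − R_C·δ_{CC} = 0, so R_C = 4453/41.67 = 106.9 kN.
Moment equilibrium about A: M_A = Σ(load moments about A) − R_C·L = 718.4 − 106.9×5 = 184 kN·m.

M_A = 184 kN·m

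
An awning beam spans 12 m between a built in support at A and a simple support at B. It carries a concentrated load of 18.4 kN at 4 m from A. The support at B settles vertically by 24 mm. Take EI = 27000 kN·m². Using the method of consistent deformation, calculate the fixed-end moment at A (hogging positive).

Choose R_B as the redundant. The primary structure is the cantilever fixed at A.
Downward deflection at the released point B due to the loads:
  point load 18.4 at a = 4: Pa²(3L − a)/(6EI) = 1570/EI
Flexibility coefficient — unit upward force at B: δ_{BB} = L³/(3EI) = 576/EI.
With EI = 27000 kN·m²: δ_0 = 0.058153 m and δ_{BB} = 0.021333 m/kN.
Compatibility — the beam at B must follow the support down by 0.024 m: δ_0 − R_B·δ_{BB} = 0.024, so R_B = (0.058153 − 0.024)/0.021333 = 1.601 kN.
Moment equilibrium about A: M_A = Σ(load moments about A) − R_B·L = 73.6 − 1.601×12 = 54.39 kN·m.

M_A = 54.39 kN·m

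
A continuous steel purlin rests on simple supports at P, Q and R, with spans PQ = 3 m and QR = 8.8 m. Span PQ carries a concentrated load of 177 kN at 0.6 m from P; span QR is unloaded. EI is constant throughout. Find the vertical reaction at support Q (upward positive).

Insert a hinge at Q; M_Q is the redundant, and each span becomes simply supported.
Discontinuity in slope at Q on the released structure — sum the simple-span end rotations:
  span PQ: point load 177 at a = 0.6: Pab(L + a)/(6LEI) = 50.98/EI
  relative rotation θ_0 = (50.98 + 0)/EI = 50.98/EI
A unit hogging moment at Q produces rotation L₁/(3EI) + L₂/(3EI) = 3.933/EI.
Slope continuity at Q: θ_0 = M_Q·3.933/EI, so M_Q = 50.98/3.933 = 12.96 kN·m (hogging).
Span PQ, ΣM about P with M_Q applied at Q: R_Q^{PQ}·3 = 106.2 + 12.96, so R_Q^{PQ} = 39.72 kN and R_P = 177 − 39.72 = 137.3 kN.
Span QR, ΣM about R: R_Q^{QR}·8.8 = 0 + 12.96, so R_Q^{QR} = 1.473 kN and R_R = 0 − 1.473 = -1.473 kN.
R_Q = 39.72 + 1.473 = 41.19 kN.

R_Q = 41.19 kN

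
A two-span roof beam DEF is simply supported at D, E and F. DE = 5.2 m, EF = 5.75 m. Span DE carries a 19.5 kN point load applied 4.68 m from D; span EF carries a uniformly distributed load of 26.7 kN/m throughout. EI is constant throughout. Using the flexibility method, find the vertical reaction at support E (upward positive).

R_E = 117 kN

Insert a hinge at E; M_E is the redundant, and each span becomes simply supported.
Discontinuity in slope at E on the released structure — sum the simple-span end rotations:
  span DE: point load 19.5 at a = 4.68: Pab(L + a)/(6LEI) = 15.03/EI
  span EF: UDL 26.7: wL³/(24EI) = 211.5/EI
  relative rotation θ_0 = (15.03 + 211.5)/EI = 226.5/EI
A unit hogging moment at E produces rotation L₁/(3EI) + L₂/(3EI) = 3.65/EI.
Slope continuity at E: θ_0 = M_E·3.65/EI, so M_E = 226.5/3.65 = 62.06 kN·m (hogging).
Span DE, ΣM about D with M_E applied at E: R_E^{DE}·5.2 = 91.26 + 62.06, so R_E^{DE} = 29.48 kN and R_D = 19.5 − 29.48 = -9.985 kN.
Span EF, ΣM about F: R_E^{EF}·5.75 = 441.4 + 62.06, so R_E^{EF} = 87.56 kN and R_F = 153.5 − 87.56 = 65.97 kN.
R_E = 29.48 + 87.56 = 117 kN.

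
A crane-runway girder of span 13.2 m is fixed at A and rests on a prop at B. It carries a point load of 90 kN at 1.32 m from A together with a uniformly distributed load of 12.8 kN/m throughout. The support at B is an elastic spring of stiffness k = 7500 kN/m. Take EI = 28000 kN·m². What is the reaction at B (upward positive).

Release the roller at B. Primary structure: cantilever fixed at A.
Downward deflection at the released point B due to the loads:
  point load 90 at a = 1.32: Pa²(3L − a)/(6EI) = 1000/EI
  UDL 12.8: wL⁴/(8EI) = 48575/EI
  δ_0 = 49576/EI
Tip deflection under a unit load at B: L³/(3EI) = 766.7/EI.
With EI = 28000 kN·m²: δ_0 = 1.7706 m and δ_{BB} = 0.027381 m/kN.
Compatibility — the spring shortens by R_B/k under the reaction it provides: δ_0 − R_B·δ_{BB} = R_B/k. With 1/k = 0.000133 m/kN, R_B = δ_0 / (δ_{BB} + 1/k) = 1.7706 / (0.027381 + 0.000133) = 64.35 kN.

R_B = 64.35 kN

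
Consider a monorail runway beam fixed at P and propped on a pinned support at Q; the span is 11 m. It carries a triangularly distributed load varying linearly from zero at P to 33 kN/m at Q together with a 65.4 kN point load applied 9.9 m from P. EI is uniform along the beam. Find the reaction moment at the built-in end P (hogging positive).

Take the reaction at Q as the redundant and release it; the primary structure is a cantilever fixed at P.
Primary-structure tip deflection at Q by superposition:
  triangular load, peak 33 at the free end: 11w₀L⁴/(120EI) = 44289/EI
  point load 65.4 at a = 9.9: Pa²(3L − a)/(6EI) = 24678/EI
  δ_0 = 68967/EI
Flexibility coefficient — unit upward force at Q: δ_{QQ} = L³/(3EI) = 443.7/EI.
The prop prevents deflection at Q: R_Q = δ_0/δ_{QQ} = 68967/443.7 = 155.4 kN.
Moment equilibrium about P: M_P = Σ(load moments about P) − R_Q·L = 1978 − 155.4×11 = 268.5 kN·m.

M_P = 268.5 kN·m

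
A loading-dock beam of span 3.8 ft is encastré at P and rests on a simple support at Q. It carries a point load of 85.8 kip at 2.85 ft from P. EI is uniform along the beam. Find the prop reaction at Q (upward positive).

R_Q = 54.3 kip

Take the reaction at Q as the redundant and release it; the primary structure is a cantilever fixed at P.
Downward deflection at the released point Q due to the loads:
  point load 85.8 at a = 2.85: Pa²(3L − a)/(6EI) = 993.1/EI
Flexibility coefficient — unit upward force at Q: δ_{QQ} = L³/(3EI) = 18.29/EI.
Compatibility at Q: δ_0 − R_Q·δ_{QQ} = 0, so R_Q = 993.1/18.29 = 54.3 kip.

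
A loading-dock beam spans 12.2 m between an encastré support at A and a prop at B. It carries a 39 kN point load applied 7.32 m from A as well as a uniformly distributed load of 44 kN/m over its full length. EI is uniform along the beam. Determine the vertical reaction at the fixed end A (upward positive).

R_A = 357.7 kN

Take the reaction at B as the redundant and release it; the primary structure is a cantilever fixed at A.
Primary-structure tip deflection at B by superposition:
  point load 39 at a = 7.32: Pa²(3L − a)/(6EI) = 10198/EI
  UDL 44: wL⁴/(8EI) = 121843/EI
  δ_0 = 132041/EI
Tip deflection under a unit load at B: L³/(3EI) = 605.3/EI.
Compatibility at B: δ_0 − R_B·δ_{BB} = 0, so R_B = 132041/605.3 = 218.1 kN.
Vertical equilibrium: R_A = ΣP − R_B = 575.8 − 218.1 = 357.7 kN.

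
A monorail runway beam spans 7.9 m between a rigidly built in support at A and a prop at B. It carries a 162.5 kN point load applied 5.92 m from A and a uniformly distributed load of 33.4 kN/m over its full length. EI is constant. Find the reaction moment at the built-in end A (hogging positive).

M_A = 411.3 kN·m

Remove the prop at B; the released (primary) structure is a cantilever built in at A.
Downward deflection at the released point B due to the loads:
  point load 162.5 at a = 5.92: Pa²(3L − a)/(6EI) = 16876/EI
  UDL 33.4: wL⁴/(8EI) = 16262/EI
  δ_0 = 33138/EI
Tip deflection under a unit load at B: L³/(3EI) = 164.3/EI.
Compatibility at B: δ_0 − R_B·δ_{BB} = 0, so R_B = 33138/164.3 = 201.6 kN.
Moment equilibrium about A: M_A = Σ(load moments about A) − R_B·L = 2004 − 201.6×7.9 = 411.3 kN·m.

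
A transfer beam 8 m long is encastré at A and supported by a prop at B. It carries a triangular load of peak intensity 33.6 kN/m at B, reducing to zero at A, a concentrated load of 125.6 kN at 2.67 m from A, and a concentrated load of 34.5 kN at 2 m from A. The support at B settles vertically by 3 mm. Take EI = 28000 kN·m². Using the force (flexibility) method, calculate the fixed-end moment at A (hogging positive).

Remove the prop at B; the released (primary) structure is a cantilever built in at A.
Free-end deflection of the primary structure under the applied loading (downward +):
  triangular load, peak 33.6 at the free end: 11w₀L⁴/(120EI) = 12616/EI
  point load 125.6 at a = 2.67: Pa²(3L − a)/(6EI) = 3183/EI
  point load 34.5 at a = 2: Pa²(3L − a)/(6EI) = 506/EI
  δ_0 = 16305/EI
Flexibility coefficient — unit upward force at B: δ_{BB} = L³/(3EI) = 170.7/EI.
With EI = 28000 kN·m²: δ_0 = 0.58231 m and δ_{BB} = 0.006095 m/kN.
Compatibility — the beam at B must follow the support down by 0.003 m: δ_0 − R_B·δ_{BB} = 0.003, so R_B = (0.58231 − 0.003)/0.006095 = 95.04 kN.
Moment equilibrium about A: M_A = Σ(load moments about A) − R_B·L = 1121 − 95.04×8 = 360.8 kN·m.

M_A = 360.8 kN·m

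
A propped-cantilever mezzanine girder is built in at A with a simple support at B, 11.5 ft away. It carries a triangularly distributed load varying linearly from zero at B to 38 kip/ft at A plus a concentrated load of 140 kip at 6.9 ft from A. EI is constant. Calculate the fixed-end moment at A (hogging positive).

Take the reaction at B as the redundant and release it; the primary structure is a cantilever fixed at A.
Primary-structure tip deflection at B by superposition:
  triangular load, peak 38 at the fixed end: w₀L⁴/(30EI) = 22154/EI
  point load 140 at a = 6.9: Pa²(3L − a)/(6EI) = 30661/EI
  δ_0 = 52815/EI
Flexibility coefficient — unit upward force at B: δ_{BB} = L³/(3EI) = 507/EI.
Compatibility at B: δ_0 − R_B·δ_{BB} = 0, so R_B = 52815/507 = 104.2 kip.
Moment equilibrium about A: M_A = Σ(load moments about A) − R_B·L = 1804 − 104.2×11.5 = 605.5 kip·ft.

M_A = 605.5 kip·ft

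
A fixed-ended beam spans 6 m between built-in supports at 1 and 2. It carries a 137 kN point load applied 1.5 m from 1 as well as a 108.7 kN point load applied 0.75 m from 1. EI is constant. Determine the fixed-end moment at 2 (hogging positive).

Take the two fixed-end moments M_1, M_2 as redundants; the released structure is the simple span 12.
On the primary (simply-supported) span, the end slopes from the loading are:
  at 1: point load 137 at a = 1.5: Pab(L + b)/(6LEI) = 269.7/EI
  at 2: point load 137 at a = 1.5: Pab(L + a)/(6LEI) = 192.7/EI
  at 1: point load 108.7 at a = 0.75: Pab(L + b)/(6LEI) = 133.8/EI
  at 2: point load 108.7 at a = 0.75: Pab(L + a)/(6LEI) = 80.25/EI
  θ_10 = 403.5/EI,  θ_20 = 272.9/EI
Flexibility coefficients: a unit moment at one end gives L/(3EI) there and L/(6EI) at the far end, so f₁₁ = f₂₂ = 2/EI and f₁₂ = f₂₁ = 1/EI.
Compatibility — zero rotation at each built-in end:
  2 M_1 + 1 M_2 = 403.5
  1 M_1 + 2 M_2 = 272.9
Solving the pair gives M_1 = 178 kN·m and M_2 = 47.45 kN·m (hogging).

M_2 = 47.45 kN·m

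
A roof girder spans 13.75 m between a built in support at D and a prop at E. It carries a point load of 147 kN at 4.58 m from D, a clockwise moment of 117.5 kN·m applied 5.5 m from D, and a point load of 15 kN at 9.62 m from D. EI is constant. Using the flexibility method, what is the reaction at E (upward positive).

Release the roller at E. Primary structure: cantilever fixed at D.
Free-end deflection of the primary structure under the applied loading (downward +):
  point load 147 at a = 4.58: Pa²(3L − a)/(6EI) = 18846/EI
  clockwise couple 117.5 at a = 5.5: M₀a(2L − a)/(2EI) = 7109/EI
  point load 15 at a = 9.62: Pa²(3L − a)/(6EI) = 7318/EI
  δ_0 = 33272/EI
Flexibility coefficient — unit upward force at E: δ_{EE} = L³/(3EI) = 866.5/EI.
Compatibility at E: δ_0 − R_E·δ_{EE} = 0, so R_E = 33272/866.5 = 38.4 kN.

R_E = 38.4 kN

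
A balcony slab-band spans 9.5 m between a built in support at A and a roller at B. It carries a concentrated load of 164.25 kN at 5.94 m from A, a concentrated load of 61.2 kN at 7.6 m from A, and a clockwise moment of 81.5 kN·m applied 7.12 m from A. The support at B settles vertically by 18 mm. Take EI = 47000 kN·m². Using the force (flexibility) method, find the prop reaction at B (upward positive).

Choose R_B as the redundant. The primary structure is the cantilever fixed at A.
Free-end deflection of the primary structure under the applied loading (downward +):
  point load 164.25 at a = 5.94: Pa²(3L − a)/(6EI) = 21790/EI
  point load 61.2 at a = 7.6: Pa²(3L − a)/(6EI) = 12313/EI
  clockwise couple 81.5 at a = 7.12: M₀a(2L − a)/(2EI) = 3447/EI
  δ_0 = 37551/EI
Tip deflection under a unit load at B: L³/(3EI) = 285.8/EI.
With EI = 47000 kN·m²: δ_0 = 0.79895 m and δ_{BB} = 0.006081 m/kN.
Compatibility — the beam at B must follow the support down by 0.018 m: δ_0 − R_B·δ_{BB} = 0.018, so R_B = (0.79895 − 0.018)/0.006081 = 128.4 kN.

R_B = 128.4 kN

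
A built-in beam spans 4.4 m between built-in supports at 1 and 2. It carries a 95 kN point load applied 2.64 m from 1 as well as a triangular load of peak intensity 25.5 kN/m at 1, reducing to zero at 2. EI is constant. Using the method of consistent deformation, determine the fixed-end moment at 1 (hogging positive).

Take the two fixed-end moments M_1, M_2 as redundants; the released structure is the simple span 12.
Simple-span end rotations at 1 and 2 under the given loads:
  at 1: point load 95 at a = 2.64: Pab(L + b)/(6LEI) = 103/EI
  at 2: point load 95 at a = 2.64: Pab(L + a)/(6LEI) = 117.7/EI
  at 1: triangular load, peak 25.5: w₀L³/(45EI) = 48.27/EI
  at 2: triangular load, peak 25.5: 7w₀L³/(360EI) = 42.24/EI
  θ_10 = 151.3/EI,  θ_20 = 159.9/EI
Flexibility coefficients: a unit moment at one end gives L/(3EI) there and L/(6EI) at the far end, so f₁₁ = f₂₂ = 1.467/EI and f₁₂ = f₂₁ = 0.7333/EI.
Compatibility — zero rotation at each built-in end:
  1.467 M_1 + 0.7333 M_2 = 151.3
  0.7333 M_1 + 1.467 M_2 = 159.9
Solving the pair gives M_1 = 64.81 kN·m and M_2 = 76.65 kN·m (hogging).

M_1 = 64.81 kN·m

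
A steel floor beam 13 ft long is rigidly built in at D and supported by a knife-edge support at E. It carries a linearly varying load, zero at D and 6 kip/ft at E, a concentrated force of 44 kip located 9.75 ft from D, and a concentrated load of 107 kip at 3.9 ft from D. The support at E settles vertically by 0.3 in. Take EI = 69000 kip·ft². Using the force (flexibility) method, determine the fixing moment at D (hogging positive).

M_D = 405.1 kip·ft

Remove the prop at E; the released (primary) structure is a cantilever built in at D.
Deflection at E on the released cantilever, summing each load's contribution:
  triangular load, peak 6 at the free end: 11w₀L⁴/(120EI) = 15709/EI
  point load 44 at a = 9.75: Pa²(3L − a)/(6EI) = 20391/EI
  point load 107 at a = 3.9: Pa²(3L − a)/(6EI) = 9521/EI
  δ_0 = 45620/EI
Tip deflection under a unit load at E: L³/(3EI) = 732.3/EI.
With EI = 69000 kip·ft²: δ_0 = 0.66116 ft and δ_{EE} = 0.010614 ft/kip.
Compatibility — the beam at E must follow the support down by 0.025 ft: δ_0 − R_E·δ_{EE} = 0.025, so R_E = (0.66116 − 0.025)/0.010614 = 59.94 kip.
Moment equilibrium about D: M_D = Σ(load moments about D) − R_E·L = 1184 − 59.94×13 = 405.1 kip·ft.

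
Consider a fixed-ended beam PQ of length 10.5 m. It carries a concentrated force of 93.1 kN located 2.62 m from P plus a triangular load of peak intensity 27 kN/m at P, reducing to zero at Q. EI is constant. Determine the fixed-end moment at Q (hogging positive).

M_Q = 144.9 kN·m

Release both end moments; the primary structure is a simply-supported span PQ with redundants M_P and M_Q.
On the primary (simply-supported) span, the end slopes from the loading are:
  at P: point load 93.1 at a = 2.62: Pab(L + b)/(6LEI) = 560.8/EI
  at Q: point load 93.1 at a = 2.62: Pab(L + a)/(6LEI) = 400.3/EI
  at P: triangular load, peak 27: w₀L³/(45EI) = 694.6/EI
  at Q: triangular load, peak 27: 7w₀L³/(360EI) = 607.8/EI
  θ_P0 = 1255/EI,  θ_Q0 = 1008/EI
Flexibility coefficients: a unit moment at one end gives L/(3EI) there and L/(6EI) at the far end, so f₁₁ = f₂₂ = 3.5/EI and f₁₂ = f₂₁ = 1.75/EI.
Compatibility — zero rotation at each built-in end:
  3.5 M_P + 1.75 M_Q = 1255
  1.75 M_P + 3.5 M_Q = 1008
Solving the pair gives M_P = 286.2 kN·m and M_Q = 144.9 kN·m (hogging).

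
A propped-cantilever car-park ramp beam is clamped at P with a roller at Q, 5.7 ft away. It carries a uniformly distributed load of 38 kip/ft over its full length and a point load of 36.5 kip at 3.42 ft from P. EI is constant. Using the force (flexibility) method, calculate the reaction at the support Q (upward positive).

R_Q = 96.99 kip

Take the reaction at Q as the redundant and release it; the primary structure is a cantilever fixed at P.
Deflection at Q on the released cantilever, summing each load's contribution:
  UDL 38: wL⁴/(8EI) = 5014/EI
  point load 36.5 at a = 3.42: Pa²(3L − a)/(6EI) = 973.4/EI
  δ_0 = 5987/EI
Tip deflection under a unit load at Q: L³/(3EI) = 61.73/EI.
Compatibility at Q: δ_0 − R_Q·δ_{QQ} = 0, so R_Q = 5987/61.73 = 96.99 kip.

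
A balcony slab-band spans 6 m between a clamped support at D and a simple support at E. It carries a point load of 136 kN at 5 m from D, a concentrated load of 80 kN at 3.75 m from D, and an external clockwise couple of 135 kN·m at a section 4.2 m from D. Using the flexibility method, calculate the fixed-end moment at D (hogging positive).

M_D = 94.18 kN·m

Remove the prop at E; the released (primary) structure is a cantilever built in at D.
Downward deflection at the released point E due to the loads:
  point load 136 at a = 5: Pa²(3L − a)/(6EI) = 7367/EI
  point load 80 at a = 3.75: Pa²(3L − a)/(6EI) = 2672/EI
  clockwise couple 135 at a = 4.2: M₀a(2L − a)/(2EI) = 2211/EI
  δ_0 = 12250/EI
Tip deflection under a unit load at E: L³/(3EI) = 72/EI.
The prop prevents deflection at E: R_E = δ_0/δ_{EE} = 12250/72 = 170.1 kN.
Moment equilibrium about D: M_D = Σ(load moments about D) − R_E·L = 1115 − 170.1×6 = 94.18 kN·m.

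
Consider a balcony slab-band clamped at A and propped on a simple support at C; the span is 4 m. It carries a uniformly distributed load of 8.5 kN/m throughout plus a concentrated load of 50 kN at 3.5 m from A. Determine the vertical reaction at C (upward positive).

Take the reaction at C as the redundant and release it; the primary structure is a cantilever fixed at A.
Free-end deflection of the primary structure under the applied loading (downward +):
  UDL 8.5: wL⁴/(8EI) = 272/EI
  point load 50 at a = 3.5: Pa²(3L − a)/(6EI) = 867.7/EI
  δ_0 = 1140/EI
Flexibility coefficient — unit upward force at C: δ_{CC} = L³/(3EI) = 21.33/EI.
The prop prevents deflection at C: R_C = δ_0/δ_{CC} = 1140/21.33 = 53.42 kN.

R_C = 53.42 kN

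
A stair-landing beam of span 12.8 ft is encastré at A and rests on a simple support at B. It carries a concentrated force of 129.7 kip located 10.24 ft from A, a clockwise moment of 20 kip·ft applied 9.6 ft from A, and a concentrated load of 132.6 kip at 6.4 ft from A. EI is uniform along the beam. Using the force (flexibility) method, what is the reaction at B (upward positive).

R_B = 134.9 kip

Choose R_B as the redundant. The primary structure is the cantilever fixed at A.
Downward deflection at the released point B due to the loads:
  point load 129.7 at a = 10.24: Pa²(3L − a)/(6EI) = 63829/EI
  clockwise couple 20 at a = 9.6: M₀a(2L − a)/(2EI) = 1536/EI
  point load 132.6 at a = 6.4: Pa²(3L − a)/(6EI) = 28967/EI
  δ_0 = 94332/EI
Flexibility coefficient — unit upward force at B: δ_{BB} = L³/(3EI) = 699.1/EI.
Compatibility at B: δ_0 − R_B·δ_{BB} = 0, so R_B = 94332/699.1 = 134.9 kip.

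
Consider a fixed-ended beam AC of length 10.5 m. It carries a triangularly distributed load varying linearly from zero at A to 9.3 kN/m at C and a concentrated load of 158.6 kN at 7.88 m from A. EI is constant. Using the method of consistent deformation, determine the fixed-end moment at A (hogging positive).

Take the two fixed-end moments M_A, M_C as redundants; the released structure is the simple span AC.
Simple-span end rotations at A and C under the given loads:
  at A: triangular load, peak 9.3: 7w₀L³/(360EI) = 209.3/EI
  at C: triangular load, peak 9.3: w₀L³/(45EI) = 239.2/EI
  at A: point load 158.6 at a = 7.88: Pab(L + b)/(6LEI) = 681.9/EI
  at C: point load 158.6 at a = 7.88: Pab(L + a)/(6LEI) = 955.3/EI
  θ_A0 = 891.2/EI,  θ_C0 = 1195/EI
Flexibility coefficients: a unit moment at one end gives L/(3EI) there and L/(6EI) at the far end, so f₁₁ = f₂₂ = 3.5/EI and f₁₂ = f₂₁ = 1.75/EI.
Compatibility — zero rotation at each built-in end:
  3.5 M_A + 1.75 M_C = 891.2
  1.75 M_A + 3.5 M_C = 1195
Solving the pair gives M_A = 112 kN·m and M_C = 285.3 kN·m (hogging).

M_A = 112 kN·m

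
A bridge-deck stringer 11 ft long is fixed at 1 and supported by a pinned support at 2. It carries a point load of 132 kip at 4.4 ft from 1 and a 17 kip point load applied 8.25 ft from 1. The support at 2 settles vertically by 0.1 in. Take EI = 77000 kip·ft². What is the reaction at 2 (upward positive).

Release the roller at 2. Primary structure: cantilever fixed at 1.
Free-end deflection of the primary structure under the applied loading (downward +):
  point load 132 at a = 4.4: Pa²(3L − a)/(6EI) = 12181/EI
  point load 17 at a = 8.25: Pa²(3L − a)/(6EI) = 4773/EI
  δ_0 = 16954/EI
Flexibility coefficient — unit upward force at 2: δ_{22} = L³/(3EI) = 443.7/EI.
With EI = 77000 kip·ft²: δ_0 = 0.22018 ft and δ_{22} = 0.005762 ft/kip.
Compatibility — the beam at 2 must follow the support down by 0.008333 ft: δ_0 − R_2·δ_{22} = 0.008333, so R_2 = (0.22018 − 0.008333)/0.005762 = 36.77 kip.

R_2 = 36.77 kip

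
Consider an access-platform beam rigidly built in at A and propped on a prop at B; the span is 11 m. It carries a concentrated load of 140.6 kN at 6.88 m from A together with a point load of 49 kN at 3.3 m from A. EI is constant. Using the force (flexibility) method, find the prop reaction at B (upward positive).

Take the reaction at B as the redundant and release it; the primary structure is a cantilever fixed at A.
Deflection at B on the released cantilever, summing each load's contribution:
  point load 140.6 at a = 6.88: Pa²(3L − a)/(6EI) = 28972/EI
  point load 49 at a = 3.3: Pa²(3L − a)/(6EI) = 2641/EI
  δ_0 = 31614/EI
Tip deflection under a unit load at B: L³/(3EI) = 443.7/EI.
Compatibility at B: δ_0 − R_B·δ_{BB} = 0, so R_B = 31614/443.7 = 71.26 kN.

R_B = 71.26 kN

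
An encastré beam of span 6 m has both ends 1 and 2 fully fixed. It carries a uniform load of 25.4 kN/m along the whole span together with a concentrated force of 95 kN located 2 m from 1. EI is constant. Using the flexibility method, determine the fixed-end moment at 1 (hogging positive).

Take the two fixed-end moments M_1, M_2 as redundants; the released structure is the simple span 12.
On the primary (simply-supported) span, the end slopes from the loading are:
  at 1: UDL 25.4: wL³/(24EI) = 228.6/EI
  at 2: UDL 25.4: wL³/(24EI) = 228.6/EI
  at 1: point load 95 at a = 2: Pab(L + b)/(6LEI) = 211.1/EI
  at 2: point load 95 at a = 2: Pab(L + a)/(6LEI) = 168.9/EI
  θ_10 = 439.7/EI,  θ_20 = 397.5/EI
Flexibility coefficients: a unit moment at one end gives L/(3EI) there and L/(6EI) at the far end, so f₁₁ = f₂₂ = 2/EI and f₁₂ = f₂₁ = 1/EI.
Compatibility — zero rotation at each built-in end:
  2 M_1 + 1 M_2 = 439.7
  1 M_1 + 2 M_2 = 397.5
Solving the pair gives M_1 = 160.6 kN·m and M_2 = 118.4 kN·m (hogging).

M_1 = 160.6 kN·m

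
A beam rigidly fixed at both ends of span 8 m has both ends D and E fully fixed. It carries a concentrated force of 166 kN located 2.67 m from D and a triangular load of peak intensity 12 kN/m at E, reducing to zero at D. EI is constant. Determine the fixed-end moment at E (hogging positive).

Take the two fixed-end moments M_D, M_E as redundants; the released structure is the simple span DE.
On the primary (simply-supported) span, the end slopes from the loading are:
  at D: point load 166 at a = 2.67: Pab(L + b)/(6LEI) = 656/EI
  at E: point load 166 at a = 2.67: Pab(L + a)/(6LEI) = 525.1/EI
  at D: triangular load, peak 12: 7w₀L³/(360EI) = 119.5/EI
  at E: triangular load, peak 12: w₀L³/(45EI) = 136.5/EI
  θ_D0 = 775.5/EI,  θ_E0 = 661.7/EI
Flexibility coefficients: a unit moment at one end gives L/(3EI) there and L/(6EI) at the far end, so f₁₁ = f₂₂ = 2.667/EI and f₁₂ = f₂₁ = 1.333/EI.
Compatibility — zero rotation at each built-in end:
  2.667 M_D + 1.333 M_E = 775.5
  1.333 M_D + 2.667 M_E = 661.7
Solving the pair gives M_D = 222.3 kN·m and M_E = 137 kN·m (hogging).

M_E = 137 kN·m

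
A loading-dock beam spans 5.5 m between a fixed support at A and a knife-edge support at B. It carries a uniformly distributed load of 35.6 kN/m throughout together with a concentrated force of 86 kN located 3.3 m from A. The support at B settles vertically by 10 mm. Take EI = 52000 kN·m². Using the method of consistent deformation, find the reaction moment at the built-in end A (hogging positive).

Remove the prop at B; the released (primary) structure is a cantilever built in at A.
Deflection at B on the released cantilever, summing each load's contribution:
  UDL 35.6: wL⁴/(8EI) = 4072/EI
  point load 86 at a = 3.3: Pa²(3L − a)/(6EI) = 2060/EI
  δ_0 = 6132/EI
Tip deflection under a unit load at B: L³/(3EI) = 55.46/EI.
With EI = 52000 kN·m²: δ_0 = 0.11793 m and δ_{BB} = 0.001067 m/kN.
Compatibility — the beam at B must follow the support down by 0.01 m: δ_0 − R_B·δ_{BB} = 0.01, so R_B = (0.11793 − 0.01)/0.001067 = 101.2 kN.
Moment equilibrium about A: M_A = Σ(load moments about A) − R_B·L = 822.2 − 101.2×5.5 = 265.6 kN·m.

M_A = 265.6 kN·m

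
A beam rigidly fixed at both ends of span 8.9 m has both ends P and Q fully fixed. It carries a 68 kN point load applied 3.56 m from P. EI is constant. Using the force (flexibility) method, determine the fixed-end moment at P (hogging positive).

M_P = 87.15 kN·m

Take the two fixed-end moments M_P, M_Q as redundants; the released structure is the simple span PQ.
End rotations of the released simple span under the applied load (×1/EI):
  at P: point load 68 at a = 3.56: Pab(L + b)/(6LEI) = 344.7/EI
  at Q: point load 68 at a = 3.56: Pab(L + a)/(6LEI) = 301.6/EI
  θ_P0 = 344.7/EI,  θ_Q0 = 301.6/EI
Flexibility coefficients: a unit moment at one end gives L/(3EI) there and L/(6EI) at the far end, so f₁₁ = f₂₂ = 2.967/EI and f₁₂ = f₂₁ = 1.483/EI.
Compatibility — zero rotation at each built-in end:
  2.967 M_P + 1.483 M_Q = 344.7
  1.483 M_P + 2.967 M_Q = 301.6
Solving the pair gives M_P = 87.15 kN·m and M_Q = 58.1 kN·m (hogging).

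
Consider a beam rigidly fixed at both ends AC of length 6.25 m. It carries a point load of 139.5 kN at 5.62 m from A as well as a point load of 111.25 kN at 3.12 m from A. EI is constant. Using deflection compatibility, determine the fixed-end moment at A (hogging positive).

M_A = 95.02 kN·m

Take the two fixed-end moments M_A, M_C as redundants; the released structure is the simple span AC.
Simple-span end rotations at A and C under the given loads:
  at A: point load 139.5 at a = 5.62: Pab(L + b)/(6LEI) = 90.62/EI
  at C: point load 139.5 at a = 5.62: Pab(L + a)/(6LEI) = 156.3/EI
  at A: point load 111.25 at a = 3.12: Pab(L + b)/(6LEI) = 271.8/EI
  at C: point load 111.25 at a = 3.12: Pab(L + a)/(6LEI) = 271.5/EI
  θ_A0 = 362.4/EI,  θ_C0 = 427.8/EI
Flexibility coefficients: a unit moment at one end gives L/(3EI) there and L/(6EI) at the far end, so f₁₁ = f₂₂ = 2.083/EI and f₁₂ = f₂₁ = 1.042/EI.
Compatibility — zero rotation at each built-in end:
  2.083 M_A + 1.042 M_C = 362.4
  1.042 M_A + 2.083 M_C = 427.8
Solving the pair gives M_A = 95.02 kN·m and M_C = 157.8 kN·m (hogging).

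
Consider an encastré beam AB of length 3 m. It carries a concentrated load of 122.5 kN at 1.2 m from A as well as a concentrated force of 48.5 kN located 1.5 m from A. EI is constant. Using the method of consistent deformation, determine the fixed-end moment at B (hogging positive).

M_B = 53.47 kN·m

Take the two fixed-end moments M_A, M_B as redundants; the released structure is the simple span AB.
End rotations of the released simple span under the applied load (×1/EI):
  at A: point load 122.5 at a = 1.2: Pab(L + b)/(6LEI) = 70.56/EI
  at B: point load 122.5 at a = 1.2: Pab(L + a)/(6LEI) = 61.74/EI
  at A: point load 48.5 at a = 1.5: Pab(L + b)/(6LEI) = 27.28/EI
  at B: point load 48.5 at a = 1.5: Pab(L + a)/(6LEI) = 27.28/EI
  θ_A0 = 97.84/EI,  θ_B0 = 89.02/EI
Flexibility coefficients: a unit moment at one end gives L/(3EI) there and L/(6EI) at the far end, so f₁₁ = f₂₂ = 1/EI and f₁₂ = f₂₁ = 0.5/EI.
Compatibility — zero rotation at each built-in end:
  1 M_A + 0.5 M_B = 97.84
  0.5 M_A + 1 M_B = 89.02
Solving the pair gives M_A = 71.11 kN·m and M_B = 53.47 kN·m (hogging).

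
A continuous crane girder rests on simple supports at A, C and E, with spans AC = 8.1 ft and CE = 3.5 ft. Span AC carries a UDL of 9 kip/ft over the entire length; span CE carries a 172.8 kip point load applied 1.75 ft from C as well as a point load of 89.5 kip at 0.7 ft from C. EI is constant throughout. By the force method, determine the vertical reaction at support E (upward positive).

R_E = 75.91 kip

Insert a hinge at C; M_C is the redundant, and each span becomes simply supported.
Rotations at C on the released spans (each span's end-slope, ×1/EI):
  span AC: UDL 9: wL³/(24EI) = 199.3/EI
  span CE: point load 172.8 at a = 1.75: Pab(L + b)/(6LEI) = 132.3/EI
  span CE: point load 89.5 at a = 0.7: Pab(L + b)/(6LEI) = 52.63/EI
  relative rotation θ_0 = (199.3 + 184.9)/EI = 384.2/EI
A unit hogging moment at C produces rotation L₁/(3EI) + L₂/(3EI) = 3.867/EI.
Slope continuity at C: θ_0 = M_C·3.867/EI, so M_C = 384.2/3.867 = 99.37 kip·ft (hogging).
Span CE, ΣM about E: R_C^{CE}·3.5 = 553 + 99.37, so R_C^{CE} = 186.4 kip and R_E = 262.3 − 186.4 = 75.91 kip.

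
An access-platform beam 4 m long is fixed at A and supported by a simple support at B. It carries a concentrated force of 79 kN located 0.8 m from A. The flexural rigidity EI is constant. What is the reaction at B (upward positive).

Choose R_B as the redundant. The primary structure is the cantilever fixed at A.
Free-end deflection of the primary structure under the applied loading (downward +):
  point load 79 at a = 0.8: Pa²(3L − a)/(6EI) = 94.38/EI
Tip deflection under a unit load at B: L³/(3EI) = 21.33/EI.
Compatibility at B: δ_0 − R_B·δ_{BB} = 0, so R_B = 94.38/21.33 = 4.424 kN.

R_B = 4.424 kN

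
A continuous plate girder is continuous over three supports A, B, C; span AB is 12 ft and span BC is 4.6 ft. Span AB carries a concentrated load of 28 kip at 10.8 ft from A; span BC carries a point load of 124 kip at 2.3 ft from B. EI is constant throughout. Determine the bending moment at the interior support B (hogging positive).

M_B = 50.4 kip·ft

Insert a hinge at B; M_B is the redundant, and each span becomes simply supported.
Discontinuity in slope at B on the released structure — sum the simple-span end rotations:
  span AB: point load 28 at a = 10.8: Pab(L + a)/(6LEI) = 114.9/EI
  span BC: point load 124 at a = 2.3: Pab(L + b)/(6LEI) = 164/EI
  relative rotation θ_0 = (114.9 + 164)/EI = 278.9/EI
A unit hogging moment at B produces rotation L₁/(3EI) + L₂/(3EI) = 5.533/EI.
Slope continuity at B: θ_0 = M_B·5.533/EI, so M_B = 278.9/5.533 = 50.4 kip·ft (hogging).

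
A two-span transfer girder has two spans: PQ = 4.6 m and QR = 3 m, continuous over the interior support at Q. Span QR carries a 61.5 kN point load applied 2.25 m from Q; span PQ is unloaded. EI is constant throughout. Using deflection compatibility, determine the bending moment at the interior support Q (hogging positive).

M_Q = 8.535 kN·m

Insert a hinge at Q; M_Q is the redundant, and each span becomes simply supported.
Discontinuity in slope at Q on the released structure — sum the simple-span end rotations:
  span QR: point load 61.5 at a = 2.25: Pab(L + b)/(6LEI) = 21.62/EI
  relative rotation θ_0 = (0 + 21.62)/EI = 21.62/EI
A unit hogging moment at Q produces rotation L₁/(3EI) + L₂/(3EI) = 2.533/EI.
Slope continuity at Q: θ_0 = M_Q·2.533/EI, so M_Q = 21.62/2.533 = 8.535 kN·m (hogging).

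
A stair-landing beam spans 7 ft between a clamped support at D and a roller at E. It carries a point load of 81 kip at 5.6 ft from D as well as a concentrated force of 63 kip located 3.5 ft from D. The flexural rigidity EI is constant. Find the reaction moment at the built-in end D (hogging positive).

Remove the prop at E; the released (primary) structure is a cantilever built in at D.
Free-end deflection of the primary structure under the applied loading (downward +):
  point load 81 at a = 5.6: Pa²(3L − a)/(6EI) = 6520/EI
  point load 63 at a = 3.5: Pa²(3L − a)/(6EI) = 2251/EI
  δ_0 = 8771/EI
Tip deflection under a unit load at E: L³/(3EI) = 114.3/EI.
Compatibility at E: δ_0 − R_E·δ_{EE} = 0, so R_E = 8771/114.3 = 76.71 kip.
Moment equilibrium about D: M_D = Σ(load moments about D) − R_E·L = 674.1 − 76.71×7 = 137.1 kip·ft.

M_D = 137.1 kip·ft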